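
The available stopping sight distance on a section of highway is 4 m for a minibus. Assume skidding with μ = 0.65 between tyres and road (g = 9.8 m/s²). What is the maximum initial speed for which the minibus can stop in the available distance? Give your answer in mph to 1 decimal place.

a = μg = 0.65 × 9.8 = 6.370 m/s².
v²/(2a) = d ⇒ v = √(2 × 6.370 × 4) = √50.96 = 7.1386 m/s.
7.1386 m/s ÷ 0.44704 = 15.969 mph.

Maximum speed ≈ 16.0 mph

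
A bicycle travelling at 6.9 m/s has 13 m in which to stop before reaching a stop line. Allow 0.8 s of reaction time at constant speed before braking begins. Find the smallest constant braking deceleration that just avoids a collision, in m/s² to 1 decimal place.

Distance covered during reaction = 6.9000 × 0.8 = 5.520 m.
Distance available for braking: 13 − 5.520 = 7.480 m.
v² = 2a·d ⇒ a = v²/(2d) = 6.9000² / (2 × 7.480) = 47.610 / 14.960 = 3.1825 m/s².

Required deceleration ≈ 3.2 m/s²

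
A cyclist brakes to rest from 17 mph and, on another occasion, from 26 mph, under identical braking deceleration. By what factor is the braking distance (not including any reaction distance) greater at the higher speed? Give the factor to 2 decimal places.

Braking distance d = v²/(2a), so with a fixed, d ∝ v².
Factor = (26/17)² = 1.5294² = 2.3391.

Factor ≈ 2.34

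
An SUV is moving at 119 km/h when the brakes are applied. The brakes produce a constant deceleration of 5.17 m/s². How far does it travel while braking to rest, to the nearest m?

119 km/h ÷ 3.6 = 33.0556 m/s.
Braking distance = v²/(2a) = 33.0556² / (2 × 5.170) = 1092.673 / 10.340 = 105.674 m.

Braking distance ≈ 106 m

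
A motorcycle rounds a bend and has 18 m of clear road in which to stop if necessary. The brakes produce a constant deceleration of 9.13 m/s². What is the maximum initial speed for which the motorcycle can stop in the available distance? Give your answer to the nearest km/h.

Maximum speed ≈ 65 km/h

v²/(2a) = d ⇒ v = √(2 × 9.130 × 18) = √328.68 = 18.1295 m/s.
18.1295 m/s × 3.6 = 65.266 km/h.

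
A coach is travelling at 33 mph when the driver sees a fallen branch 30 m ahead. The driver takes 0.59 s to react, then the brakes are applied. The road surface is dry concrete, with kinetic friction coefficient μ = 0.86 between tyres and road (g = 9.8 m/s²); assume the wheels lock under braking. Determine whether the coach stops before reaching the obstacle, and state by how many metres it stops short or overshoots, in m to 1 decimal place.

Yes — it stops 8.4 m short of the obstacle

33 mph × 0.44704 = 14.7523 m/s.
a = μg = 0.86 × 9.8 = 8.428 m/s².
Reaction distance = 14.7523 × 0.59 = 8.704 m.
Braking distance = v²/(2a) = 217.630 / 16.856 = 12.911 m.
Total stopping distance = 8.704 + 12.911 = 21.615 m, vs 30 m available — it stops with 30 − 21.615 = 8.385 m to spare.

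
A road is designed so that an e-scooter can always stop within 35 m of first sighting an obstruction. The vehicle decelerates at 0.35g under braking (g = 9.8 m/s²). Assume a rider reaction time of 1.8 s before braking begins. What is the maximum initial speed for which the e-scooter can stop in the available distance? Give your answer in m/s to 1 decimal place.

Maximum speed ≈ 10.5 m/s

a = 0.35 × 9.8 = 3.430 m/s².
Stopping distance: v·t_r + v²/(2a) = 35 with t_r = 1.8 s and a = 3.430 m/s².
So v² + 12.348 v − 240.10 = 0.
Positive root: v = −a·t_r + √((a·t_r)² + 2a·d) = −6.174 + √(38.118 + 240.10) = 10.5059 m/s.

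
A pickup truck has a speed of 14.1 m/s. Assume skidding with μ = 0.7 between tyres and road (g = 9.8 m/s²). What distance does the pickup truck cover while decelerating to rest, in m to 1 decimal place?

Braking distance ≈ 14.5 m

a = μg = 0.7 × 9.8 = 6.860 m/s².
Braking distance = v²/(2a) = 14.1000² / (2 × 6.860) = 198.810 / 13.720 = 14.491 m.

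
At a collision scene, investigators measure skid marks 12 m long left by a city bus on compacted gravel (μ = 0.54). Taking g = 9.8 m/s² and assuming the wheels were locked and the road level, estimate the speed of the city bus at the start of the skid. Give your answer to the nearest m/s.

Deceleration a = μg = 0.54 × 9.8 = 5.292 m/s².
v = √(2a·d) = √(2 × 5.292 × 12) = √127.008 = 11.2698 m/s.

Initial speed ≈ 11 m/s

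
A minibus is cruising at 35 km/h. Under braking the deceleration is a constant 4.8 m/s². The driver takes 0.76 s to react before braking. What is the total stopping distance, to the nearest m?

Total stopping distance ≈ 17 m

35 km/h ÷ 3.6 = 9.7222 m/s.
Reaction distance = v·t_r = 9.7222 × 0.76 = 7.389 m.
Braking distance = v²/(2a) = 9.7222² / (2 × 4.800) = 94.521 / 9.600 = 9.846 m.
Total = 7.389 + 9.846 = 17.235 m.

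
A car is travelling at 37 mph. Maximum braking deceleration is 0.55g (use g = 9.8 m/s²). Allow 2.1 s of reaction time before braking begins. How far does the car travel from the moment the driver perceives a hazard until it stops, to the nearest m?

Total stopping distance ≈ 60 m

37 mph × 0.44704 = 16.5405 m/s.
a = 0.55 × 9.8 = 5.390 m/s².
Reaction distance = v·t_r = 16.5405 × 2.1 = 34.735 m.
Braking distance = v²/(2a) = 16.5405² / (2 × 5.390) = 273.588 / 10.780 = 25.379 m.
Total = 34.735 + 25.379 = 60.114 m.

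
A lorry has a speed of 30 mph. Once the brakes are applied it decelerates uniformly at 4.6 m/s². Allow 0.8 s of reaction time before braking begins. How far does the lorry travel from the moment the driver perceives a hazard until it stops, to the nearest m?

Total stopping distance ≈ 30 m

30 mph × 0.44704 = 13.4112 m/s.
Reaction distance = v·t_r = 13.4112 × 0.8 = 10.729 m.
Braking distance = v²/(2a) = 13.4112² / (2 × 4.600) = 179.860 / 9.200 = 19.550 m.
Total = 10.729 + 19.550 = 30.279 m.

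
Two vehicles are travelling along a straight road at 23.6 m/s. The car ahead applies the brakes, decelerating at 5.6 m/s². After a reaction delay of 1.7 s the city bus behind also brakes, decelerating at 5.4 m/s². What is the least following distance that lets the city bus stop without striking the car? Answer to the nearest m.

Leader travels v²/(2a_L) = 556.960 / 11.200 = 49.729 m before stopping.
Follower covers v·t_r = 23.6000 × 1.7 = 40.120 m while reacting, then v²/(2a_F) = 556.960 / 10.800 = 51.570 m while braking, for a total of 40.120 + 51.570 = 91.690 m.
Since a_F ≤ a_L and the follower starts braking later, the follower is never slower than the leader, so the closest approach is when both have stopped.
Minimum gap = 91.690 − 49.729 = 41.961 m.

Minimum gap ≈ 42 m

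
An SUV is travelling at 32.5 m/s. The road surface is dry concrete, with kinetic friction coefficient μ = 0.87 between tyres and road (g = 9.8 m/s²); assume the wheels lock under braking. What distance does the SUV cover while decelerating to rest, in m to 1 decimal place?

Braking distance ≈ 61.9 m

a = μg = 0.87 × 9.8 = 8.526 m/s².
Braking distance = v²/(2a) = 32.5000² / (2 × 8.526) = 1056.250 / 17.052 = 61.943 m.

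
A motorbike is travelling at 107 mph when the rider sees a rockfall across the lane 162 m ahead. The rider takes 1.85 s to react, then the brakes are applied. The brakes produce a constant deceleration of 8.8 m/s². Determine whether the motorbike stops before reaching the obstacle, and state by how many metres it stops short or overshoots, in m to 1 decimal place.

No — it overshoots by 56.5 m

107 mph × 0.44704 = 47.8333 m/s.
Reaction distance = 47.8333 × 1.85 = 88.492 m.
Braking distance = v²/(2a) = 2288.025 / 17.600 = 130.001 m.
Total stopping distance = 88.492 + 130.001 = 218.493 m, vs 162 m available — it cannot stop in time and overshoots by 218.493 − 162 = 56.493 m.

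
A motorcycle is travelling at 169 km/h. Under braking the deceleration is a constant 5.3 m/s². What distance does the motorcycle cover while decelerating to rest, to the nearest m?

Braking distance ≈ 208 m

169 km/h ÷ 3.6 = 46.9444 m/s.
Braking distance = v²/(2a) = 46.9444² / (2 × 5.300) = 2203.777 / 10.600 = 207.903 m.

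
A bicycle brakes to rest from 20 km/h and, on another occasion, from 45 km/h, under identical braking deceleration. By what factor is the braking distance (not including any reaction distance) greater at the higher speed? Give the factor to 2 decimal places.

Braking distance d = v²/(2a), so with a fixed, d ∝ v².
Factor = (45/20)² = 2.2500² = 5.0625.

Factor ≈ 5.06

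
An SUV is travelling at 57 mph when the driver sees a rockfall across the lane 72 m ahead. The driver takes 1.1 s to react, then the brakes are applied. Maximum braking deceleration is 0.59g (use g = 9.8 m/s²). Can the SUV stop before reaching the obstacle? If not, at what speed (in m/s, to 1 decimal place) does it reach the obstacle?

57 mph × 0.44704 = 25.4813 m/s.
a = 0.59 × 9.8 = 5.782 m/s².
Reaction distance = 25.4813 × 1.1 = 28.029 m.
Braking distance needed to stop: v²/(2a) = 649.297 / 11.564 = 56.148 m, so total needed = 28.029 + 56.148 = 84.177 m > 72 m — it cannot stop.
Distance remaining when braking begins: 72 − 28.029 = 43.971 m.
v² = v₀² − 2a·d = 649.297 − 2 × 5.782 × 43.971 = 140.816 m²/s².
v = √140.816 = 11.867 m/s.

No — it strikes the obstacle at 11.9 m/s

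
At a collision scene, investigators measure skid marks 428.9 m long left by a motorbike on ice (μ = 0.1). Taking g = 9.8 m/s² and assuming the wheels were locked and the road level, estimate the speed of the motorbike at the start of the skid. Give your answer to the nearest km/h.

Initial speed ≈ 104 km/h

Deceleration a = μg = 0.1 × 9.8 = 0.980 m/s².
v = √(2a·d) = √(2 × 0.980 × 428.9) = √840.644 = 28.9939 m/s.
= 28.9939 × 3.6 = 104.378 km/h.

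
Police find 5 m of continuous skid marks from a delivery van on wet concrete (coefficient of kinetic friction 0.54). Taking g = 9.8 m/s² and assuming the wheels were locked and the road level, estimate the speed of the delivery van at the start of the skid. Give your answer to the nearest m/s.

Deceleration a = μg = 0.54 × 9.8 = 5.292 m/s².
v = √(2a·d) = √(2 × 5.292 × 5) = √52.920 = 7.2746 m/s.

Initial speed ≈ 7 m/s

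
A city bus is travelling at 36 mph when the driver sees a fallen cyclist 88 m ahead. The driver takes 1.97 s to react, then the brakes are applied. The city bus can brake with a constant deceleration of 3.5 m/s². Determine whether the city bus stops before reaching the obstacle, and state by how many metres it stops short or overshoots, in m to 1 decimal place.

36 mph × 0.44704 = 16.0934 m/s.
Reaction distance = 16.0934 × 1.97 = 31.704 m.
Braking distance = v²/(2a) = 258.998 / 7.000 = 37.000 m.
Total stopping distance = 31.704 + 37.000 = 68.704 m, vs 88 m available — it stops with 88 − 68.704 = 19.296 m to spare.

Yes — it stops 19.3 m short of the obstacle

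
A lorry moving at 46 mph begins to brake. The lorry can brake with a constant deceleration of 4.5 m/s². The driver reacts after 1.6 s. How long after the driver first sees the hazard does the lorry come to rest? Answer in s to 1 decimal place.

46 mph × 0.44704 = 20.5638 m/s.
Braking time = v/a = 20.5638 / 4.500 = 4.570 s.
Total = 1.6 + 4.570 = 6.170 s.

Total time ≈ 6.2 s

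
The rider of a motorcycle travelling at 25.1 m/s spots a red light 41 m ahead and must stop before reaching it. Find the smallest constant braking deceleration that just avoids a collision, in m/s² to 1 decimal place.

Required deceleration ≈ 7.7 m/s²

v² = 2a·d ⇒ a = v²/(2d) = 25.1000² / (2 × 41.000) = 630.010 / 82.000 = 7.6830 m/s².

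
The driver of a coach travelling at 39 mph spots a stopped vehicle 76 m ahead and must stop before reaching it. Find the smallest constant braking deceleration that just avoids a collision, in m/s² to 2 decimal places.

39 mph × 0.44704 = 17.4346 m/s.
v² = 2a·d ⇒ a = v²/(2d) = 17.4346² / (2 × 76.000) = 303.965 / 152.000 = 1.9998 m/s².

Required deceleration ≈ 2.00 m/s²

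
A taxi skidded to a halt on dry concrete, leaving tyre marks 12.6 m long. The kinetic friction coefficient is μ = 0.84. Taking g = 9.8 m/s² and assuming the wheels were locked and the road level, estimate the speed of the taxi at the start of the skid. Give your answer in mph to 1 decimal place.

Initial speed ≈ 32.2 mph

Deceleration a = μg = 0.84 × 9.8 = 8.232 m/s².
v = √(2a·d) = √(2 × 8.232 × 12.6) = √207.446 = 14.4030 m/s.
= 14.4030 ÷ 0.44704 = 32.219 mph.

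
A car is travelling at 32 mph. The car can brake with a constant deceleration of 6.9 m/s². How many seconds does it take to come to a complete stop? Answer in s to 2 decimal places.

32 mph × 0.44704 = 14.3053 m/s.
Braking time = v/a = 14.3053 / 6.900 = 2.073 s.

Braking time ≈ 2.07 s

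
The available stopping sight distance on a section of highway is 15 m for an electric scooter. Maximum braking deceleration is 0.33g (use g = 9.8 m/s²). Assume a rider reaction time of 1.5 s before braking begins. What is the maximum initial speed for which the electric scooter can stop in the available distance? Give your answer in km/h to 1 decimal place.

a = 0.33 × 9.8 = 3.234 m/s².
Stopping distance: v·t_r + v²/(2a) = 15 with t_r = 1.5 s and a = 3.234 m/s².
So v² + 9.702 v − 97.02 = 0.
Positive root: v = −a·t_r + √((a·t_r)² + 2a·d) = −4.851 + √(23.532 + 97.02) = 6.1286 m/s.
6.1286 m/s × 3.6 = 22.063 km/h.

Maximum speed ≈ 22.1 km/h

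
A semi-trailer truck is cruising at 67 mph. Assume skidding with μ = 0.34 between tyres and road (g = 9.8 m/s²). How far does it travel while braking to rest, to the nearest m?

Braking distance ≈ 135 m

67 mph × 0.44704 = 29.9517 m/s.
a = μg = 0.34 × 9.8 = 3.332 m/s².
Braking distance = v²/(2a) = 29.9517² / (2 × 3.332) = 897.104 / 6.664 = 134.619 m.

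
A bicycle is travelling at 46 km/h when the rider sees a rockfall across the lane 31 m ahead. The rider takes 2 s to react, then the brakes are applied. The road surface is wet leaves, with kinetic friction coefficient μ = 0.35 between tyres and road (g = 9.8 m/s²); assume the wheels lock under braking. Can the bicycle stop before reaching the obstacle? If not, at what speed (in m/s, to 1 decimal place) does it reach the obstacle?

46 km/h ÷ 3.6 = 12.7778 m/s.
a = μg = 0.35 × 9.8 = 3.430 m/s².
Reaction distance = 12.7778 × 2 = 25.556 m.
Braking distance needed to stop: v²/(2a) = 163.272 / 6.860 = 23.801 m, so total needed = 25.556 + 23.801 = 49.357 m > 31 m — it cannot stop.
Distance remaining when braking begins: 31 − 25.556 = 5.444 m.
v² = v₀² − 2a·d = 163.272 − 2 × 3.430 × 5.444 = 125.926 m²/s².
v = √125.926 = 11.222 m/s.

No — it strikes the obstacle at 11.2 m/s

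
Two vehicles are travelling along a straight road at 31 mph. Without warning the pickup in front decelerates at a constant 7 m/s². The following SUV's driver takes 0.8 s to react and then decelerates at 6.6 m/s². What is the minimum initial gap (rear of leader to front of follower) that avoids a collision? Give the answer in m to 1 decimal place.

31 mph × 0.44704 = 13.8582 m/s.
Leader travels v²/(2a_L) = 192.050 / 14.000 = 13.718 m before stopping.
Follower covers v·t_r = 13.8582 × 0.8 = 11.087 m while reacting, then v²/(2a_F) = 192.050 / 13.200 = 14.549 m while braking, for a total of 11.087 + 14.549 = 25.636 m.
Since a_F ≤ a_L and the follower starts braking later, the follower is never slower than the leader, so the closest approach is when both have stopped.
Minimum gap = 25.636 − 13.718 = 11.918 m.

Minimum gap ≈ 11.9 m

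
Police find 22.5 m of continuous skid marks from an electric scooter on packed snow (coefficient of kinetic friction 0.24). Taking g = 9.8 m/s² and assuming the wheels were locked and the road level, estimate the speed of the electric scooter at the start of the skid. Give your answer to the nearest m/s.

Deceleration a = μg = 0.24 × 9.8 = 2.352 m/s².
v = √(2a·d) = √(2 × 2.352 × 22.5) = √105.840 = 10.2879 m/s.

Initial speed ≈ 10 m/s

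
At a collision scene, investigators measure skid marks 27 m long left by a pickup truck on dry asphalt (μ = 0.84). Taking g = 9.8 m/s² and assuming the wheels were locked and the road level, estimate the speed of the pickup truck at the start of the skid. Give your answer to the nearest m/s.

Initial speed ≈ 21 m/s

Deceleration a = μg = 0.84 × 9.8 = 8.232 m/s².
v = √(2a·d) = √(2 × 8.232 × 27) = √444.528 = 21.0838 m/s.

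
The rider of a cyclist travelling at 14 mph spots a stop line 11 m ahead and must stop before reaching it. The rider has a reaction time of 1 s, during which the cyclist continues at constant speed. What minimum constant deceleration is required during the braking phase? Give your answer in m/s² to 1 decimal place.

Required deceleration ≈ 4.1 m/s²

14 mph × 0.44704 = 6.2586 m/s.
Distance covered during reaction = 6.2586 × 1 = 6.259 m.
Distance available for braking: 11 − 6.259 = 4.741 m.
v² = 2a·d ⇒ a = v²/(2d) = 6.2586² / (2 × 4.741) = 39.170 / 9.482 = 4.1310 m/s².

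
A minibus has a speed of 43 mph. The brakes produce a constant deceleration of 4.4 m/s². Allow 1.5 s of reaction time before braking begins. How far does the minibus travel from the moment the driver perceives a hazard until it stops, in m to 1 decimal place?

43 mph × 0.44704 = 19.2227 m/s.
Reaction distance = v·t_r = 19.2227 × 1.5 = 28.834 m.
Braking distance = v²/(2a) = 19.2227² / (2 × 4.400) = 369.512 / 8.800 = 41.990 m.
Total = 28.834 + 41.990 = 70.824 m.

Total stopping distance ≈ 70.8 m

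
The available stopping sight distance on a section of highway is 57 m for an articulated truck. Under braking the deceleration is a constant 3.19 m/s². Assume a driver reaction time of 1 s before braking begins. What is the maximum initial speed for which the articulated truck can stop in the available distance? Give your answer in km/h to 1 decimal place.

Maximum speed ≈ 58.1 km/h

Stopping distance: v·t_r + v²/(2a) = 57 with t_r = 1 s and a = 3.190 m/s².
So v² + 6.380 v − 363.66 = 0.
Positive root: v = −a·t_r + √((a·t_r)² + 2a·d) = −3.190 + √(10.176 + 363.66) = 16.1448 m/s.
16.1448 m/s × 3.6 = 58.121 km/h.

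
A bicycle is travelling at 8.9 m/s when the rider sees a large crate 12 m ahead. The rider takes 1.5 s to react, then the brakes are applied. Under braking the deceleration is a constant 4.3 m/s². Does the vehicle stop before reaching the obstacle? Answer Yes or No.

Reaction distance = 8.9000 × 1.5 = 13.350 m.
Braking distance = v²/(2a) = 79.210 / 8.600 = 9.210 m.
Total stopping distance = 13.350 + 9.210 = 22.560 m, vs 12 m available — it cannot stop in time and overshoots by 22.560 − 12 = 10.560 m.

No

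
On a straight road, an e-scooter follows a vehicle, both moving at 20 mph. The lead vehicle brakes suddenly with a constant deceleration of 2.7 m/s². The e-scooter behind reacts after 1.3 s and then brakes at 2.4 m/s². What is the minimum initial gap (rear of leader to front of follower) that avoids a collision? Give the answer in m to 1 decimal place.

Minimum gap ≈ 13.5 m

20 mph × 0.44704 = 8.9408 m/s.
Leader travels v²/(2a_L) = 79.938 / 5.400 = 14.803 m before stopping.
Follower covers v·t_r = 8.9408 × 1.3 = 11.623 m while reacting, then v²/(2a_F) = 79.938 / 4.800 = 16.654 m while braking, for a total of 11.623 + 16.654 = 28.277 m.
Since a_F ≤ a_L and the follower starts braking later, the follower is never slower than the leader, so the closest approach is when both have stopped.
Minimum gap = 28.277 − 14.803 = 13.474 m.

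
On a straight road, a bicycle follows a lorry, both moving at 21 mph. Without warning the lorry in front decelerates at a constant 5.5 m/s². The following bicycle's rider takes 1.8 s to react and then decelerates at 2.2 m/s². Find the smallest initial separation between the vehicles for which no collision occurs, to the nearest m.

Minimum gap ≈ 29 m

21 mph × 0.44704 = 9.3878 m/s.
Leader travels v²/(2a_L) = 88.131 / 11.000 = 8.012 m before stopping.
Follower covers v·t_r = 9.3878 × 1.8 = 16.898 m while reacting, then v²/(2a_F) = 88.131 / 4.400 = 20.030 m while braking, for a total of 16.898 + 20.030 = 36.928 m.
Since a_F ≤ a_L and the follower starts braking later, the follower is never slower than the leader, so the closest approach is when both have stopped.
Minimum gap = 36.928 − 8.012 = 28.916 m.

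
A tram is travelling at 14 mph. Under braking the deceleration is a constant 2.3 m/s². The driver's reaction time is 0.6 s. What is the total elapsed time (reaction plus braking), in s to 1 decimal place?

Total time ≈ 3.3 s

14 mph × 0.44704 = 6.2586 m/s.
Braking time = v/a = 6.2586 / 2.300 = 2.721 s.
Total = 0.6 + 2.721 = 3.321 s.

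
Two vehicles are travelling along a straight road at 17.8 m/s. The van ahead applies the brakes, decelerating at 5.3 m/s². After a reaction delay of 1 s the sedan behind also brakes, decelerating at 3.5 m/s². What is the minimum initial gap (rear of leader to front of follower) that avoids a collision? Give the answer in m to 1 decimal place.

Leader travels v²/(2a_L) = 316.840 / 10.600 = 29.891 m before stopping.
Follower covers v·t_r = 17.8000 × 1 = 17.800 m while reacting, then v²/(2a_F) = 316.840 / 7.000 = 45.263 m while braking, for a total of 17.800 + 45.263 = 63.063 m.
Since a_F ≤ a_L and the follower starts braking later, the follower is never slower than the leader, so the closest approach is when both have stopped.
Minimum gap = 63.063 − 29.891 = 33.172 m.

Minimum gap ≈ 33.2 m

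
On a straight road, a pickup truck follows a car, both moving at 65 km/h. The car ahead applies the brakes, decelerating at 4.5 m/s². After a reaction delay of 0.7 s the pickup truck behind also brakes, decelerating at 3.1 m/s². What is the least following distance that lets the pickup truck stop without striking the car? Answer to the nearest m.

65 km/h ÷ 3.6 = 18.0556 m/s.
Leader travels v²/(2a_L) = 326.005 / 9.000 = 36.223 m before stopping.
Follower covers v·t_r = 18.0556 × 0.7 = 12.639 m while reacting, then v²/(2a_F) = 326.005 / 6.200 = 52.581 m while braking, for a total of 12.639 + 52.581 = 65.220 m.
Since a_F ≤ a_L and the follower starts braking later, the follower is never slower than the leader, so the closest approach is when both have stopped.
Minimum gap = 65.220 − 36.223 = 28.997 m.

Minimum gap ≈ 29 m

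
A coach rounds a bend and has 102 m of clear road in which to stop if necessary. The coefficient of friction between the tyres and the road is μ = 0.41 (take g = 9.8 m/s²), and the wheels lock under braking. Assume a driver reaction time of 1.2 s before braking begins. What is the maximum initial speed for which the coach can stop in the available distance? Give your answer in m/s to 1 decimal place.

a = μg = 0.41 × 9.8 = 4.018 m/s².
Stopping distance: v·t_r + v²/(2a) = 102 with t_r = 1.2 s and a = 4.018 m/s².
So v² + 9.643 v − 819.67 = 0.
Positive root: v = −a·t_r + √((a·t_r)² + 2a·d) = −4.822 + √(23.252 + 819.67) = 24.2111 m/s.

Maximum speed ≈ 24.2 m/s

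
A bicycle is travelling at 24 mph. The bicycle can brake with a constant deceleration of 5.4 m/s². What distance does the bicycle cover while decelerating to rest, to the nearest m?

Braking distance ≈ 11 m

24 mph × 0.44704 = 10.7290 m/s.
Braking distance = v²/(2a) = 10.7290² / (2 × 5.400) = 115.111 / 10.800 = 10.658 m.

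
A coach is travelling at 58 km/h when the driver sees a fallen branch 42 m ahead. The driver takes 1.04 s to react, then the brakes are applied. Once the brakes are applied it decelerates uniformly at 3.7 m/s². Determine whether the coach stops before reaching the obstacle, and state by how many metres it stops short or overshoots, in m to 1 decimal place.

58 km/h ÷ 3.6 = 16.1111 m/s.
Reaction distance = 16.1111 × 1.04 = 16.756 m.
Braking distance = v²/(2a) = 259.568 / 7.400 = 35.077 m.
Total stopping distance = 16.756 + 35.077 = 51.833 m, vs 42 m available — it cannot stop in time and overshoots by 51.833 − 42 = 9.833 m.

No — it overshoots by 9.8 m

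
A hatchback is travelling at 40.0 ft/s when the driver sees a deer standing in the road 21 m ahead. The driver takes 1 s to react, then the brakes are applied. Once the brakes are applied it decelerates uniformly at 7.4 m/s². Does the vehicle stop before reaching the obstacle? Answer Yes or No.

No

40 ft/s × 0.3048 = 12.1920 m/s.
Reaction distance = 12.1920 × 1 = 12.192 m.
Braking distance = v²/(2a) = 148.645 / 14.800 = 10.044 m.
Total stopping distance = 12.192 + 10.044 = 22.236 m, vs 21 m available — it cannot stop in time and overshoots by 22.236 − 21 = 1.236 m.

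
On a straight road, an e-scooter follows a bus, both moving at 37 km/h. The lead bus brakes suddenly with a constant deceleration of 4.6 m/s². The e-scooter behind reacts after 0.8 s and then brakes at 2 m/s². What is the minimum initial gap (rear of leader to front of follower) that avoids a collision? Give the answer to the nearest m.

37 km/h ÷ 3.6 = 10.2778 m/s.
Leader travels v²/(2a_L) = 105.633 / 9.200 = 11.482 m before stopping.
Follower covers v·t_r = 10.2778 × 0.8 = 8.222 m while reacting, then v²/(2a_F) = 105.633 / 4.000 = 26.408 m while braking, for a total of 8.222 + 26.408 = 34.630 m.
Since a_F ≤ a_L and the follower starts braking later, the follower is never slower than the leader, so the closest approach is when both have stopped.
Minimum gap = 34.630 − 11.482 = 23.148 m.

Minimum gap ≈ 23 m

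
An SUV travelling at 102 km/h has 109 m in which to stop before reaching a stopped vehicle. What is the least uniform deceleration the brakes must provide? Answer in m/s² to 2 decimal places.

Required deceleration ≈ 3.68 m/s²

102 km/h ÷ 3.6 = 28.3333 m/s.
v² = 2a·d ⇒ a = v²/(2d) = 28.3333² / (2 × 109.000) = 802.776 / 218.000 = 3.6825 m/s².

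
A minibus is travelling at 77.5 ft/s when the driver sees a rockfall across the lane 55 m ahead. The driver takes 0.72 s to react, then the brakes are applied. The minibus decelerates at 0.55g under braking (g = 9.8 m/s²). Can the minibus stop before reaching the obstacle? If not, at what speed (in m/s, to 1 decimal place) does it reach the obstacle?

77.5 ft/s × 0.3048 = 23.6220 m/s.
a = 0.55 × 9.8 = 5.390 m/s².
Reaction distance = 23.6220 × 0.72 = 17.008 m.
Braking distance needed to stop: v²/(2a) = 557.999 / 10.780 = 51.762 m, so total needed = 17.008 + 51.762 = 68.770 m > 55 m — it cannot stop.
Distance remaining when braking begins: 55 − 17.008 = 37.992 m.
v² = v₀² − 2a·d = 557.999 − 2 × 5.390 × 37.992 = 148.445 m²/s².
v = √148.445 = 12.184 m/s.

No — it strikes the obstacle at 12.2 m/s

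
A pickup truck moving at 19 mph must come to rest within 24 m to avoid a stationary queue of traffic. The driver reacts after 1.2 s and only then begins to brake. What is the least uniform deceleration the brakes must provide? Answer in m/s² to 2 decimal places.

19 mph × 0.44704 = 8.4938 m/s.
Distance covered during reaction = 8.4938 × 1.2 = 10.193 m.
Distance available for braking: 24 − 10.193 = 13.807 m.
v² = 2a·d ⇒ a = v²/(2d) = 8.4938² / (2 × 13.807) = 72.145 / 27.614 = 2.6126 m/s².

Required deceleration ≈ 2.61 m/s²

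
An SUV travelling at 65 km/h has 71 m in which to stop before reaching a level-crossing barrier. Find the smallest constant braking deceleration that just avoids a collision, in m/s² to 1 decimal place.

65 km/h ÷ 3.6 = 18.0556 m/s.
v² = 2a·d ⇒ a = v²/(2d) = 18.0556² / (2 × 71.000) = 326.005 / 142.000 = 2.2958 m/s².

Required deceleration ≈ 2.3 m/s²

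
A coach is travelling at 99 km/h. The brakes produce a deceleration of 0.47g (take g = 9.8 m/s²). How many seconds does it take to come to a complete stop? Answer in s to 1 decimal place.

Braking time ≈ 6.0 s

99 km/h ÷ 3.6 = 27.5000 m/s.
a = 0.47 × 9.8 = 4.606 m/s².
Braking time = v/a = 27.5000 / 4.606 = 5.970 s.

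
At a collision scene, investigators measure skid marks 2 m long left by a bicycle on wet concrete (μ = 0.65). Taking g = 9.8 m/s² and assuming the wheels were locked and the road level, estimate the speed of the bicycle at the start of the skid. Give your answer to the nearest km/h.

Deceleration a = μg = 0.65 × 9.8 = 6.370 m/s².
v = √(2a·d) = √(2 × 6.370 × 2) = √25.480 = 5.0478 m/s.
= 5.0478 × 3.6 = 18.172 km/h.

Initial speed ≈ 18 km/h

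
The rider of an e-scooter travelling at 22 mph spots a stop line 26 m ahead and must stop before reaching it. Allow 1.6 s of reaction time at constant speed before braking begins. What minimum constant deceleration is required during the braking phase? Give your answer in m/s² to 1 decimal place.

22 mph × 0.44704 = 9.8349 m/s.
Distance covered during reaction = 9.8349 × 1.6 = 15.736 m.
Distance available for braking: 26 − 15.736 = 10.264 m.
v² = 2a·d ⇒ a = v²/(2d) = 9.8349² / (2 × 10.264) = 96.725 / 20.528 = 4.7119 m/s².

Required deceleration ≈ 4.7 m/s²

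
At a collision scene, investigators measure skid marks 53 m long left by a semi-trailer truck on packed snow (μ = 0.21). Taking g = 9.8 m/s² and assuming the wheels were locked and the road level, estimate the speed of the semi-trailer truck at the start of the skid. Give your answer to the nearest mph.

Initial speed ≈ 33 mph

Deceleration a = μg = 0.21 × 9.8 = 2.058 m/s².
v = √(2a·d) = √(2 × 2.058 × 53) = √218.148 = 14.7698 m/s.
= 14.7698 ÷ 0.44704 = 33.039 mph.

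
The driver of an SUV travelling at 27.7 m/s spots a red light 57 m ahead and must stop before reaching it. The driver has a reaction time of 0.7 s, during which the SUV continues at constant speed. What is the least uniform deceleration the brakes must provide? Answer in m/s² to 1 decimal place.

Required deceleration ≈ 10.2 m/s²

Distance covered during reaction = 27.7000 × 0.7 = 19.390 m.
Distance available for braking: 57 − 19.390 = 37.610 m.
v² = 2a·d ⇒ a = v²/(2d) = 27.7000² / (2 × 37.610) = 767.290 / 75.220 = 10.2006 m/s².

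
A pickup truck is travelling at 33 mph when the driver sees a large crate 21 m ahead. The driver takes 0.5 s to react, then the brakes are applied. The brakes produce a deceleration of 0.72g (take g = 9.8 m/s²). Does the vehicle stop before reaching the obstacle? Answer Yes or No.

No

33 mph × 0.44704 = 14.7523 m/s.
a = 0.72 × 9.8 = 7.056 m/s².
Reaction distance = 14.7523 × 0.5 = 7.376 m.
Braking distance = v²/(2a) = 217.630 / 14.112 = 15.422 m.
Total stopping distance = 7.376 + 15.422 = 22.798 m, vs 21 m available — it cannot stop in time and overshoots by 22.798 − 21 = 1.798 m.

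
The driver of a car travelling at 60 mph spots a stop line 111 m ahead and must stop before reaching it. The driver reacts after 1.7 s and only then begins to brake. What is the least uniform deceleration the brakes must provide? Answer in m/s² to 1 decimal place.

60 mph × 0.44704 = 26.8224 m/s.
Distance covered during reaction = 26.8224 × 1.7 = 45.598 m.
Distance available for braking: 111 − 45.598 = 65.402 m.
v² = 2a·d ⇒ a = v²/(2d) = 26.8224² / (2 × 65.402) = 719.441 / 130.804 = 5.5001 m/s².

Required deceleration ≈ 5.5 m/s²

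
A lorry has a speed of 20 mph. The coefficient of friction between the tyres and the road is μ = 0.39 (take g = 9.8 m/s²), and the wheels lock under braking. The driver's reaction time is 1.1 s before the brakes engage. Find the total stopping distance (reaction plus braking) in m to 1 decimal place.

20 mph × 0.44704 = 8.9408 m/s.
a = μg = 0.39 × 9.8 = 3.822 m/s².
Reaction distance = v·t_r = 8.9408 × 1.1 = 9.835 m.
Braking distance = v²/(2a) = 8.9408² / (2 × 3.822) = 79.938 / 7.644 = 10.458 m.
Total = 9.835 + 10.458 = 20.293 m.

Total stopping distance ≈ 20.3 m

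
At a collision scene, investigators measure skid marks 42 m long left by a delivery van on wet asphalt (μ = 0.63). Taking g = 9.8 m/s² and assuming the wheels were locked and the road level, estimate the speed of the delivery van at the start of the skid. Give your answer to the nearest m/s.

Initial speed ≈ 23 m/s

Deceleration a = μg = 0.63 × 9.8 = 6.174 m/s².
v = √(2a·d) = √(2 × 6.174 × 42) = √518.616 = 22.7731 m/s.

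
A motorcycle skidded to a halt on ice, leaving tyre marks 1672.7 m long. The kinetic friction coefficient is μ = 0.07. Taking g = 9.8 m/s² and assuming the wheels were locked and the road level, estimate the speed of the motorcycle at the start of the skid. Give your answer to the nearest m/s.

Deceleration a = μg = 0.07 × 9.8 = 0.686 m/s².
v = √(2a·d) = √(2 × 0.686 × 1672.7) = √2294.944 = 47.9056 m/s.

Initial speed ≈ 48 m/s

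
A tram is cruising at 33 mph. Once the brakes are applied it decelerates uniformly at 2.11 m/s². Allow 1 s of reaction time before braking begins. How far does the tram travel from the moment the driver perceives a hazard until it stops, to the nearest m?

33 mph × 0.44704 = 14.7523 m/s.
Reaction distance = v·t_r = 14.7523 × 1 = 14.752 m.
Braking distance = v²/(2a) = 14.7523² / (2 × 2.110) = 217.630 / 4.220 = 51.571 m.
Total = 14.752 + 51.571 = 66.323 m.

Total stopping distance ≈ 66 m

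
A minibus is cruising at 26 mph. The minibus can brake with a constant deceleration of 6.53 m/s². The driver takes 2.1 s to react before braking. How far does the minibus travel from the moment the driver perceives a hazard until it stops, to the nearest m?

Total stopping distance ≈ 35 m

26 mph × 0.44704 = 11.6230 m/s.
Reaction distance = v·t_r = 11.6230 × 2.1 = 24.408 m.
Braking distance = v²/(2a) = 11.6230² / (2 × 6.530) = 135.094 / 13.060 = 10.344 m.
Total = 24.408 + 10.344 = 34.752 m.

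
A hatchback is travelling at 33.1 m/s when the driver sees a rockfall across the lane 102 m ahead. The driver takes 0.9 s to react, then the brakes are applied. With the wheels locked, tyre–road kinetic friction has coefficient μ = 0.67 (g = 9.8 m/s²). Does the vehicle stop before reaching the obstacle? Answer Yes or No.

No

a = μg = 0.67 × 9.8 = 6.566 m/s².
Reaction distance = 33.1000 × 0.9 = 29.790 m.
Braking distance = v²/(2a) = 1095.610 / 13.132 = 83.431 m.
Total stopping distance = 29.790 + 83.431 = 113.221 m, vs 102 m available — it cannot stop in time and overshoots by 113.221 − 102 = 11.221 m.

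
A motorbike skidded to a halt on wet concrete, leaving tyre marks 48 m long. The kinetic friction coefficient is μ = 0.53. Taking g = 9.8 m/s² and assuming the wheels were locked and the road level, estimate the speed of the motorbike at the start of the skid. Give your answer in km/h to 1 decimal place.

Deceleration a = μg = 0.53 × 9.8 = 5.194 m/s².
v = √(2a·d) = √(2 × 5.194 × 48) = √498.624 = 22.3299 m/s.
= 22.3299 × 3.6 = 80.388 km/h.

Initial speed ≈ 80.4 km/h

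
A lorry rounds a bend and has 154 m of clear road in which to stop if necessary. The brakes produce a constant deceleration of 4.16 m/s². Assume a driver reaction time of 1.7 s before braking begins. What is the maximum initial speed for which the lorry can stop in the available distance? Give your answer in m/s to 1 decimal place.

Stopping distance: v·t_r + v²/(2a) = 154 with t_r = 1.7 s and a = 4.160 m/s².
So v² + 14.144 v − 1281.28 = 0.
Positive root: v = −a·t_r + √((a·t_r)² + 2a·d) = −7.072 + √(50.013 + 1281.28) = 29.4149 m/s.

Maximum speed ≈ 29.4 m/s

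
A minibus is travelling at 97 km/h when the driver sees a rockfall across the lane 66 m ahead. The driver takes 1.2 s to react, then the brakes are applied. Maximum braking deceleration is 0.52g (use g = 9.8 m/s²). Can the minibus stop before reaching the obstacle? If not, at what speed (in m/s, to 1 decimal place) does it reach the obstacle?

97 km/h ÷ 3.6 = 26.9444 m/s.
a = 0.52 × 9.8 = 5.096 m/s².
Reaction distance = 26.9444 × 1.2 = 32.333 m.
Braking distance needed to stop: v²/(2a) = 726.001 / 10.192 = 71.232 m, so total needed = 32.333 + 71.232 = 103.565 m > 66 m — it cannot stop.
Distance remaining when braking begins: 66 − 32.333 = 33.667 m.
v² = v₀² − 2a·d = 726.001 − 2 × 5.096 × 33.667 = 382.867 m²/s².
v = √382.867 = 19.567 m/s.

No — it strikes the obstacle at 19.6 m/s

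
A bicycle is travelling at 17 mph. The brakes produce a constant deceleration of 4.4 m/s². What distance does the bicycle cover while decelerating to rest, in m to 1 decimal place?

Braking distance ≈ 6.6 m

17 mph × 0.44704 = 7.5997 m/s.
Braking distance = v²/(2a) = 7.5997² / (2 × 4.400) = 57.755 / 8.800 = 6.563 m.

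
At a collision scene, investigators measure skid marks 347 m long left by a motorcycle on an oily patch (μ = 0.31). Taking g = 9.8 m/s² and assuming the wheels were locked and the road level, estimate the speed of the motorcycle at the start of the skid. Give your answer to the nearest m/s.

Initial speed ≈ 46 m/s

Deceleration a = μg = 0.31 × 9.8 = 3.038 m/s².
v = √(2a·d) = √(2 × 3.038 × 347) = √2108.372 = 45.9170 m/s.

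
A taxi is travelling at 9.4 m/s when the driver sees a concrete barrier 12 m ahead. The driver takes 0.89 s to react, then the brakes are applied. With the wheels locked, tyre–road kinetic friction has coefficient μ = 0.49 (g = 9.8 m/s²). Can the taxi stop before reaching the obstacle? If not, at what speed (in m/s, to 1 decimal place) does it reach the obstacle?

No — it strikes the obstacle at 7.3 m/s

a = μg = 0.49 × 9.8 = 4.802 m/s².
Reaction distance = 9.4000 × 0.89 = 8.366 m.
Braking distance needed to stop: v²/(2a) = 88.360 / 9.604 = 9.200 m, so total needed = 8.366 + 9.200 = 17.566 m > 12 m — it cannot stop.
Distance remaining when braking begins: 12 − 8.366 = 3.634 m.
v² = v₀² − 2a·d = 88.360 − 2 × 4.802 × 3.634 = 53.459 m²/s².
v = √53.459 = 7.312 m/s.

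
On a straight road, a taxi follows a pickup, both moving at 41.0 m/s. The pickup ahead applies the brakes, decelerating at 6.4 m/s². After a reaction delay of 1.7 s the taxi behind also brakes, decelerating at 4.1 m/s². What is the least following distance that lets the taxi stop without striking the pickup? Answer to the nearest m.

Leader travels v²/(2a_L) = 1681.000 / 12.800 = 131.328 m before stopping.
Follower covers v·t_r = 41.0000 × 1.7 = 69.700 m while reacting, then v²/(2a_F) = 1681.000 / 8.200 = 205.000 m while braking, for a total of 69.700 + 205.000 = 274.700 m.
Since a_F ≤ a_L and the follower starts braking later, the follower is never slower than the leader, so the closest approach is when both have stopped.
Minimum gap = 274.700 − 131.328 = 143.372 m.

Minimum gap ≈ 143 m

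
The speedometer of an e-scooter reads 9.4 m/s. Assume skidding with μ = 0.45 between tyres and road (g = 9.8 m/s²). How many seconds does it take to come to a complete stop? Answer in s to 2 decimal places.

Braking time ≈ 2.13 s

a = μg = 0.45 × 9.8 = 4.410 m/s².
Braking time = v/a = 9.4000 / 4.410 = 2.132 s.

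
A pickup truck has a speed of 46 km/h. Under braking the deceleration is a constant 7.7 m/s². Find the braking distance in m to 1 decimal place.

Braking distance ≈ 10.6 m

46 km/h ÷ 3.6 = 12.7778 m/s.
Braking distance = v²/(2a) = 12.7778² / (2 × 7.700) = 163.272 / 15.400 = 10.602 m.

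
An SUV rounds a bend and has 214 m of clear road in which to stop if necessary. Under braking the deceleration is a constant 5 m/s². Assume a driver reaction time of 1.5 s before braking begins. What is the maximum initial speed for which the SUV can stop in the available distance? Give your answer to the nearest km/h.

Maximum speed ≈ 142 km/h

Stopping distance: v·t_r + v²/(2a) = 214 with t_r = 1.5 s and a = 5.000 m/s².
So v² + 15.000 v − 2140.00 = 0.
Positive root: v = −a·t_r + √((a·t_r)² + 2a·d) = −7.500 + √(56.250 + 2140.00) = 39.3642 m/s.
39.3642 m/s × 3.6 = 141.711 km/h.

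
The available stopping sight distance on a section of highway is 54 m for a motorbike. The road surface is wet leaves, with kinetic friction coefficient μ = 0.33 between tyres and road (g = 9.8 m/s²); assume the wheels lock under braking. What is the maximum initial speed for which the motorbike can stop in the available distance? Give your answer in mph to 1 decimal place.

a = μg = 0.33 × 9.8 = 3.234 m/s².
v²/(2a) = d ⇒ v = √(2 × 3.234 × 54) = √349.27 = 18.6888 m/s.
18.6888 m/s ÷ 0.44704 = 41.806 mph.

Maximum speed ≈ 41.8 mph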